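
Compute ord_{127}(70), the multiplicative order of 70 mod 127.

63

The order of 70 must divide φ(127) = 127 − 1 = 126 = 2 · 3^2 · 7.
Divisors of 126: 1, 2, 3, 6, 7, 9, 14, 18, 21, 42, 63, 126.
Evaluate successive powers at the divisors of 126:
70^1 ≡ 70 (mod 127)
70^2 ≡ 74 (mod 127)
70^3 ≡ 100 (mod 127)
70^6 ≡ 94 (mod 127)
70^7 ≡ 103 (mod 127)
70^9 ≡ 2 (mod 127)
70^14 ≡ 68 (mod 127)
70^18 ≡ 4 (mod 127)
70^21 ≡ 19 (mod 127)
70^42 ≡ 107 (mod 127)
70^63 ≡ 1 (mod 127) ✓
So ord_127(70) = 63.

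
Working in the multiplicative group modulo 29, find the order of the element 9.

14

The order of 9 must divide φ(29) = 29 − 1 = 28 = 2^2 · 7.
Divisors of 28: 1, 2, 4, 7, 14, 28.
Test each divisor d:
9^1 ≡ 9
9^2 ≡ 23
9^4 ≡ 7
9^7 ≡ 28
9^14 ≡ 1
The smallest such exponent is 14, so the order of 9 is 14.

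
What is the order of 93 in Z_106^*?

26

ord(93) | φ(106) = φ(2)·φ(53) = 1·52 = 52 = 2^2 · 13.
Divisors of 52: 1, 2, 4, 13, 26, 52.
Check 93^d mod 106 for each divisor in increasing order:
93^1 ≡ 93 (mod 106)
93^2 ≡ 63 (mod 106)
93^4 ≡ 47 (mod 106)
93^13 ≡ 105 (mod 106)
93^26 ≡ 1 (mod 106) ✓
Therefore the multiplicative order of 93 modulo 106 is 26.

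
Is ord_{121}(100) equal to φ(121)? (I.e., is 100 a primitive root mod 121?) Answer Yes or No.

No

φ(121) = φ(11^2) = 11·(11−1) = 110 = 2 · 5 · 11.
100 is a primitive root mod 121 iff 100^(φ(121)/q) ≢ 1 for every prime q | φ(121), i.e. q ∈ {2, 5, 11}.
100^55 ≡ 1 (mod 121)  [q = 2: ≡ 1 ✗]
100^22 ≡ 1 (mod 121)  [q = 5: ≡ 1 ✗]
100^10 ≡ 23 (mod 121)  [q = 11: ≢ 1 ✓]
100^55 ≡ 1 shows ord(100) | 55, strictly less than φ(121); not a primitive root.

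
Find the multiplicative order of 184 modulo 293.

146

By Lagrange's theorem, ord_293(184) divides φ(293) = 293 − 1 = 292 = 2^2 · 73.
Divisors of 292: 1, 2, 4, 73, 146, 292.
Compute 184^d (mod 293) for the divisors d until we hit 1:
184^1 ≡ 184
184^2 ≡ 161
184^4 ≡ 137
184^73 ≡ 292
184^146 ≡ 1
The smallest such exponent is 146, so the order of 184 is 146.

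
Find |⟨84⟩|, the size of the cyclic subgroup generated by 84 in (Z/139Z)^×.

46

By Lagrange's theorem, ord_139(84) divides φ(139) = 139 − 1 = 138 = 2 · 3 · 23.
Divisors of 138: 1, 2, 3, 6, 23, 46, 69, 138.
Compute 84^d (mod 139) for the divisors d until we hit 1:
84^1 ≡ 84 (mod 139)
84^2 ≡ 106 (mod 139)
84^3 ≡ 8 (mod 139)
84^6 ≡ 64 (mod 139)
84^23 ≡ 138 (mod 139)
84^46 ≡ 1 (mod 139) ✓
So ord_139(84) = 46.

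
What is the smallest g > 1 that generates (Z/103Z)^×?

5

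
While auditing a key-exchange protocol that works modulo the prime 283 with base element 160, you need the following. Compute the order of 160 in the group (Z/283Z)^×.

141

ord(160) | φ(283) = 283 − 1 = 282 = 2 · 3 · 47.
Divisors of 282: 1, 2, 3, 6, 47, 94, 141, 282.
Evaluate successive powers at the divisors of 282:
160^1 ≡ 160 (mod 283)
160^2 ≡ 130 (mod 283)
160^3 ≡ 141 (mod 283)
160^6 ≡ 71 (mod 283)
160^47 ≡ 238 (mod 283)
160^94 ≡ 44 (mod 283)
160^141 ≡ 1 (mod 283) ✓
Therefore the multiplicative order of 160 modulo 283 is 141.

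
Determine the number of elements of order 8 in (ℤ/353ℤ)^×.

4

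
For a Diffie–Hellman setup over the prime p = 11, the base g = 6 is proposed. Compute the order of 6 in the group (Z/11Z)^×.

10

The order of 6 must divide φ(11) = 11 − 1 = 10 = 2 · 5.
Divisors of 10: 1, 2, 5, 10.
Compute 6^d (mod 11) for the divisors d until we hit 1:
6^1 ≡ 6 (mod 11)
6^2 ≡ 3 (mod 11)
6^5 ≡ 10 (mod 11)
6^10 ≡ 1 (mod 11) ✓
Therefore the multiplicative order of 6 modulo 11 is 10.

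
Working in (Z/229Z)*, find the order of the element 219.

Since 219 ∈ (Z/229Z)^×, its order divides φ(229) = 229 − 1 = 228 = 2^2 · 3 · 19.
Divisors of 228: 1, 2, 3, 4, 6, 12, 19, 38, 57, 76, 114, 228.
Check 219^d mod 229 for each divisor in increasing order:
219^1 ≡ 219
219^2 ≡ 100
219^3 ≡ 145
219^4 ≡ 153
219^6 ≡ 186
219^12 ≡ 17
219^19 ≡ 211
219^38 ≡ 95
219^57 ≡ 122
219^76 ≡ 94
219^114 ≡ 228
219^228 ≡ 1
The smallest such exponent is 228, so the order of 219 is 228.

228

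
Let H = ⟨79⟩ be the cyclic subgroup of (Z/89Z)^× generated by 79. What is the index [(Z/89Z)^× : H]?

2

The order of 79 must divide φ(89) = 89 − 1 = 88 = 2^3 · 11.
Divisors of 88: 1, 2, 4, 8, 11, 22, 44, 88.
Compute 79^d (mod 89) for the divisors d until we hit 1:
79^1 ≡ 79 (mod 89)
79^2 ≡ 11 (mod 89)
79^4 ≡ 32 (mod 89)
79^8 ≡ 45 (mod 89)
79^11 ≡ 34 (mod 89)
79^22 ≡ 88 (mod 89)
79^44 ≡ 1 (mod 89) ✓
Thus |⟨79⟩| = ord(79) = 44.
Index = |(Z/89Z)^×| / |⟨79⟩| = 88 / 44 = 2.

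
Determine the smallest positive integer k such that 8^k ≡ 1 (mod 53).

52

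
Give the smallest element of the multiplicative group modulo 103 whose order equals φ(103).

5

φ(103) = 103 − 1 = 102 = 2 · 3 · 17.
Test candidates g = 2, 3, … against the prime factors q ∈ {2, 3, 17} of φ(103): g is a generator iff g^(102/q) ≢ 1 for every such q.
g = 2: 2^51 ≡ 1 — hits 1, so not a primitive root.
g = 3: 3^51 ≡ 102; 3^34 ≡ 1 — hits 1, so not a primitive root.
g = 4: 4^51 ≡ 1 — hits 1, so not a primitive root.
g = 5: 5^51 ≡ 102; 5^34 ≡ 56; 5^6 ≡ 72 — none is 1, so 5 is a primitive root.
Hence the least primitive root of 103 is 5.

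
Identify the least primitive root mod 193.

φ(193) = 193 − 1 = 192 = 2^6 · 3.
g is a primitive root iff g^(192/q) ≢ 1 (mod 193) for each prime q ∈ {2, 3}.
g = 2: 2^96 ≡ 1 — hits 1, so not a primitive root.
g = 3: 3^96 ≡ 1 — hits 1, so not a primitive root.
g = 4: 4^96 ≡ 1 — hits 1, so not a primitive root.
g = 5: 5^96 ≡ 192; 5^64 ≡ 84 — none is 1, so 5 is a primitive root.
So 5 is the smallest generator of (Z/193Z)^×.

5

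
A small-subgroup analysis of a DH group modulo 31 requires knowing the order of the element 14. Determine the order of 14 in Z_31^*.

15

By Lagrange's theorem, ord_31(14) divides φ(31) = 31 − 1 = 30 = 2 · 3 · 5.
Divisors of 30: 1, 2, 3, 5, 6, 10, 15, 30.
Check 14^d mod 31 for each divisor in increasing order:
14^1 ≡ 14
14^2 ≡ 10
14^3 ≡ 16
14^5 ≡ 5
14^6 ≡ 8
14^10 ≡ 25
14^15 ≡ 1
Hence ord(14) = 15.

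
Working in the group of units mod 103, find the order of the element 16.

By Lagrange's theorem, ord_103(16) divides φ(103) = 103 − 1 = 102 = 2 · 3 · 17.
Divisors of 102: 1, 2, 3, 6, 17, 34, 51, 102.
Evaluate successive powers at the divisors of 102:
16^1 ≡ 16 (mod 103)
16^2 ≡ 50 (mod 103)
16^3 ≡ 79 (mod 103)
16^6 ≡ 61 (mod 103)
16^17 ≡ 56 (mod 103)
16^34 ≡ 46 (mod 103)
16^51 ≡ 1 (mod 103) ✓
The smallest such exponent is 51, so the order of 16 is 51.

51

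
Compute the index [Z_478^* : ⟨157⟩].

2

The order of 157 must divide φ(478) = φ(2)·φ(239) = 1·238 = 238 = 2 · 7 · 17.
Divisors of 238: 1, 2, 7, 14, 17, 34, 119, 238.
Evaluate successive powers at the divisors of 238:
157^1 ≡ 157
157^2 ≡ 271
157^7 ≡ 101
157^14 ≡ 163
157^17 ≡ 337
157^34 ≡ 283
157^119 ≡ 1
Thus |⟨157⟩| = ord(157) = 119.
The index is φ(478) / ord(157) = 238 / 119 = 2.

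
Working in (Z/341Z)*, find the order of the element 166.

30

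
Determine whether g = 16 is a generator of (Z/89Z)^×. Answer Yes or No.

No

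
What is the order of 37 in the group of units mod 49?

ord(37) | φ(49) = φ(7^2) = 7·(7−1) = 42 = 2 · 3 · 7.
Divisors of 42: 1, 2, 3, 6, 7, 14, 21, 42.
Check 37^d mod 49 for each divisor in increasing order:
37^1 ≡ 37
37^2 ≡ 46
37^3 ≡ 36
37^6 ≡ 22
37^7 ≡ 30
37^14 ≡ 18
37^21 ≡ 1
So ord_49(37) = 21.

21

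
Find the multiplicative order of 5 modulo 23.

22

The order of 5 must divide φ(23) = 23 − 1 = 22 = 2 · 11.
Divisors of 22: 1, 2, 11, 22.
Compute 5^d (mod 23) for the divisors d until we hit 1:
5^1 ≡ 5
5^2 ≡ 2
5^11 ≡ 22
5^22 ≡ 1
So ord_23(5) = 22.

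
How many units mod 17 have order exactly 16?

8

φ(17) = 17 − 1 = 16 = 2^4.
(Z/17Z)^× is cyclic (|G| = 16); a cyclic group of order m has exactly φ(d) elements of each order d | m, and none otherwise.
16 = 2^4 divides 16, and φ(16) = 8.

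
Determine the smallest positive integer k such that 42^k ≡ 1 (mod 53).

ord(42) | φ(53) = 53 − 1 = 52 = 2^2 · 13.
Divisors of 52: 1, 2, 4, 13, 26, 52.
Evaluate successive powers at the divisors of 52:
42^1 ≡ 42 (mod 53)
42^2 ≡ 15 (mod 53)
42^4 ≡ 13 (mod 53)
42^13 ≡ 1 (mod 53) ✓
The smallest such exponent is 13, so the order of 42 is 13.

13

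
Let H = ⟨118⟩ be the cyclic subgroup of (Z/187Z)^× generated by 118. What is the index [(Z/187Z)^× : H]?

16

ord(118) | φ(187) = φ(11·17) = (11−1)·(17−1) = 10·16 = 160 = 2^5 · 5.
Divisors of 160: 1, 2, 4, 5, 8, 10, 16, 20, 32, 40, 80, 160.
Check 118^d mod 187 for each divisor in increasing order:
118^1 ≡ 118 (mod 187)
118^2 ≡ 86 (mod 187)
118^4 ≡ 103 (mod 187)
118^5 ≡ 186 (mod 187)
118^8 ≡ 137 (mod 187)
118^10 ≡ 1 (mod 187) ✓
The order of 118 is 10, so the subgroup it generates has 10 elements.
[(Z/187Z)^× : ⟨118⟩] = 160/10 = 16.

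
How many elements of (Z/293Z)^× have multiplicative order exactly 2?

φ(293) = 293 − 1 = 292 = 2^2 · 73.
Since (Z/293Z)^× is cyclic of order 292, the number of elements of order d is φ(d) when d | 292 and 0 otherwise.
2 | 292, and φ(2) = 2 − 1 = 1.

1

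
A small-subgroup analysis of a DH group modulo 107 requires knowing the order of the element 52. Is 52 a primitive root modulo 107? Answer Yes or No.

No

φ(107) = 107 − 1 = 106 = 2 · 53.
52 is a primitive root mod 107 iff 52^(φ(107)/q) ≢ 1 for every prime q | φ(107), i.e. q ∈ {2, 53}.
52^53 ≡ 1 (mod 107)  [q = 2: ≡ 1 ✗]
52^2 ≡ 29 (mod 107)  [q = 53: ≢ 1 ✓]
Since 52^53 ≡ 1, the order of 52 divides 53 < 106, so 52 is not a primitive root.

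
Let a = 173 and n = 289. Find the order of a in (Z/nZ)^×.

272

Since 173 ∈ (Z/289Z)^×, its order divides φ(289) = φ(17^2) = 17·(17−1) = 272 = 2^4 · 17.
Divisors of 272: 1, 2, 4, 8, 16, 17, 34, 68, 136, 272.
Compute 173^d (mod 289) for the divisors d until we hit 1:
173^1 ≡ 173
173^2 ≡ 162
173^4 ≡ 234
173^8 ≡ 135
173^16 ≡ 18
173^17 ≡ 224
173^34 ≡ 179
173^68 ≡ 251
173^136 ≡ 288
173^272 ≡ 1
The smallest such exponent is 272, so the order of 173 is 272.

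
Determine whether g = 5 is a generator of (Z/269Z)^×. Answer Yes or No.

No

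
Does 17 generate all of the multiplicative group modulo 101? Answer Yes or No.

No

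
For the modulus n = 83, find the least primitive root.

2

φ(83) = 83 − 1 = 82 = 2 · 41.
g is a primitive root iff g^(82/q) ≢ 1 (mod 83) for each prime q ∈ {2, 41}.
g = 2: 2^41 ≡ 82; 2^2 ≡ 4 — none is 1, so 2 is a primitive root.
So 2 is the smallest generator of (Z/83Z)^×.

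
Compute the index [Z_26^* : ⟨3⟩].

4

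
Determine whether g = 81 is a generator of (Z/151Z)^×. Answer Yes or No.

No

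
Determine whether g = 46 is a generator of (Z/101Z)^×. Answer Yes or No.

φ(101) = 101 − 1 = 100 = 2^2 · 5^2.
46 is a primitive root mod 101 iff 46^(φ(101)/q) ≢ 1 for every prime q | φ(101), i.e. q ∈ {2, 5}.
46^50 ≡ 100 (mod 101)  [q = 2: ≢ 1 ✓]
46^20 ≡ 36 (mod 101)  [q = 5: ≢ 1 ✓]
Every test exponent gives a nontrivial residue, hence 46 generates the full group.

Yes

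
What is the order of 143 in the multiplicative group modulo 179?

Since 143 ∈ (Z/179Z)^×, its order divides φ(179) = 179 − 1 = 178 = 2 · 89.
Divisors of 178: 1, 2, 89, 178.
Compute 143^d (mod 179) for the divisors d until we hit 1:
143^1 ≡ 143
143^2 ≡ 43
143^89 ≡ 178
143^178 ≡ 1
Therefore the multiplicative order of 143 modulo 179 is 178.

178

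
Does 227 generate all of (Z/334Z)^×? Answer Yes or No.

φ(334) = φ(2)·φ(167) = 1·166 = 166 = 2 · 83.
It suffices to check that the order of 227 is not a proper divisor of 166: compute 227^(166/q) for q ∈ {2, 83}.
227^83 ≡ 333 (mod 334)  [q = 2: ≢ 1 ✓]
227^2 ≡ 93 (mod 334)  [q = 83: ≢ 1 ✓]
Every test exponent gives a nontrivial residue, hence 227 generates the full group.

Yes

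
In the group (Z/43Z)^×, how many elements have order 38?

0

φ(43) = 43 − 1 = 42 = 2 · 3 · 7.
Since (Z/43Z)^× is cyclic of order 42, the number of elements of order d is φ(d) when d | 42 and 0 otherwise.
Here 42 is not a multiple of 38, so there are no elements of order 38.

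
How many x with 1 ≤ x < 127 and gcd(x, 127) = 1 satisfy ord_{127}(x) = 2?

1

φ(127) = 127 − 1 = 126 = 2 · 3^2 · 7.
(Z/127Z)^× is cyclic (|G| = 126); a cyclic group of order m has exactly φ(d) elements of each order d | m, and none otherwise.
2 | 126, and φ(2) = 2 − 1 = 1.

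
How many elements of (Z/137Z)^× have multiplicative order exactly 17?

16

φ(137) = 137 − 1 = 136 = 2^3 · 17.
Since (Z/137Z)^× is cyclic of order 136, the number of elements of order d is φ(d) when d | 136 and 0 otherwise.
17 | 136, and φ(17) = 17 − 1 = 16.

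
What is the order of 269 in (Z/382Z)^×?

95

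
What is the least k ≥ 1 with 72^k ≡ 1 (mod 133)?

18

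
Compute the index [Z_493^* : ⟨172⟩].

8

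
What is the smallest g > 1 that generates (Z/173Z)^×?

φ(173) = 173 − 1 = 172 = 2^2 · 43.
Test candidates g = 2, 3, … against the prime factors q ∈ {2, 43} of φ(173): g is a generator iff g^(172/q) ≢ 1 for every such q.
g = 2: 2^86 ≡ 172; 2^4 ≡ 16 — none is 1, so 2 is a primitive root.
So 2 is the smallest generator of (Z/173Z)^×.

2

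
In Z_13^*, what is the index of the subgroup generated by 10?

2

By Lagrange's theorem, ord_13(10) divides φ(13) = 13 − 1 = 12 = 2^2 · 3.
Divisors of 12: 1, 2, 3, 4, 6, 12.
Check 10^d mod 13 for each divisor in increasing order:
10^1 ≡ 10 (mod 13)
10^2 ≡ 9 (mod 13)
10^3 ≡ 12 (mod 13)
10^4 ≡ 3 (mod 13)
10^6 ≡ 1 (mod 13) ✓
Thus |⟨10⟩| = ord(10) = 6.
[(Z/13Z)^× : ⟨10⟩] = 12/6 = 2.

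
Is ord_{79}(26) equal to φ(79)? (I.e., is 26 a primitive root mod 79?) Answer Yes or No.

No

φ(79) = 79 − 1 = 78 = 2 · 3 · 13.
26 is a primitive root mod 79 iff 26^(φ(79)/q) ≢ 1 for every prime q | φ(79), i.e. q ∈ {2, 3, 13}.
26^39 ≡ 1 (mod 79)  [q = 2: ≡ 1 ✗]
26^26 ≡ 55 (mod 79)  [q = 3: ≢ 1 ✓]
26^6 ≡ 22 (mod 79)  [q = 13: ≢ 1 ✓]
26^39 ≡ 1 shows ord(26) | 39, strictly less than φ(79); not a primitive root.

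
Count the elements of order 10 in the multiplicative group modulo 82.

4

φ(82) = φ(2)·φ(41) = 1·40 = 40 = 2^3 · 5.
(Z/82Z)^× is cyclic (|G| = 40); a cyclic group of order m has exactly φ(d) elements of each order d | m, and none otherwise.
10 = 2 · 5 divides 40, and φ(10) = 4.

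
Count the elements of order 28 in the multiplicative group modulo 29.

φ(29) = 29 − 1 = 28 = 2^2 · 7.
Since (Z/29Z)^× is cyclic of order 28, the number of elements of order d is φ(d) when d | 28 and 0 otherwise.
28 = 2^2 · 7 divides 28, and φ(28) = 12.

12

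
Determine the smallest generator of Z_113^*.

3

φ(113) = 113 − 1 = 112 = 2^4 · 7.
g is a primitive root iff g^(112/q) ≢ 1 (mod 113) for each prime q ∈ {2, 7}.
g = 2: 2^56 ≡ 1 — hits 1, so not a primitive root.
g = 3: 3^56 ≡ 112; 3^16 ≡ 49 — none is 1, so 3 is a primitive root.
So 3 is the smallest generator of (Z/113Z)^×.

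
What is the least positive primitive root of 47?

φ(47) = 47 − 1 = 46 = 2 · 23.
Test candidates g = 2, 3, … against the prime factors q ∈ {2, 23} of φ(47): g is a generator iff g^(46/q) ≢ 1 for every such q.
g = 2: 2^23 ≡ 1 — hits 1, so not a primitive root.
g = 3: 3^23 ≡ 1 — hits 1, so not a primitive root.
g = 4: 4^23 ≡ 1 — hits 1, so not a primitive root.
g = 5: 5^23 ≡ 46; 5^2 ≡ 25 — none is 1, so 5 is a primitive root.
Hence the least primitive root of 47 is 5.

5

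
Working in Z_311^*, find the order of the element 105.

31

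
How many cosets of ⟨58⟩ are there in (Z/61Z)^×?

12

The order of 58 must divide φ(61) = 61 − 1 = 60 = 2^2 · 3 · 5.
Divisors of 60: 1, 2, 3, 4, 5, 6, 10, 12, 15, 20, 30, 60.
Test each divisor d:
58^1 ≡ 58 (mod 61)
58^2 ≡ 9 (mod 61)
58^3 ≡ 34 (mod 61)
58^4 ≡ 20 (mod 61)
58^5 ≡ 1 (mod 61) ✓
The order of 58 is 5, so the subgroup it generates has 5 elements.
[(Z/61Z)^× : ⟨58⟩] = 60/5 = 12.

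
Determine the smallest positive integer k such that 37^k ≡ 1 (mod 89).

8

ord(37) | φ(89) = 89 − 1 = 88 = 2^3 · 11.
Divisors of 88: 1, 2, 4, 8, 11, 22, 44, 88.
Evaluate successive powers at the divisors of 88:
37^1 ≡ 37
37^2 ≡ 34
37^4 ≡ 88
37^8 ≡ 1
Therefore the multiplicative order of 37 modulo 89 is 8.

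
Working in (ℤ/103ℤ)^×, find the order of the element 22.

34

By Lagrange's theorem, ord_103(22) divides φ(103) = 103 − 1 = 102 = 2 · 3 · 17.
Divisors of 102: 1, 2, 3, 6, 17, 34, 51, 102.
Test each divisor d:
22^1 ≡ 22 (mod 103)
22^2 ≡ 72 (mod 103)
22^3 ≡ 39 (mod 103)
22^6 ≡ 79 (mod 103)
22^17 ≡ 102 (mod 103)
22^34 ≡ 1 (mod 103) ✓
Hence ord(22) = 34.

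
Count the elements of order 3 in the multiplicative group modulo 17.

0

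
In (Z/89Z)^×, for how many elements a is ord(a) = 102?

0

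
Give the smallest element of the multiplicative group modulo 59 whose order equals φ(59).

φ(59) = 59 − 1 = 58 = 2 · 29.
g is a primitive root iff g^(58/q) ≢ 1 (mod 59) for each prime q ∈ {2, 29}.
g = 2: 2^29 ≡ 58; 2^2 ≡ 4 — none is 1, so 2 is a primitive root.
So 2 is the smallest generator of (Z/59Z)^×.

2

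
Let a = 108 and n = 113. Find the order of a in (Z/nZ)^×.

Since 108 ∈ (Z/113Z)^×, its order divides φ(113) = 113 − 1 = 112 = 2^4 · 7.
Divisors of 112: 1, 2, 4, 7, 8, 14, 16, 28, 56, 112.
Check 108^d mod 113 for each divisor in increasing order:
108^1 ≡ 108 (mod 113)
108^2 ≡ 25 (mod 113)
108^4 ≡ 60 (mod 113)
108^7 ≡ 71 (mod 113)
108^8 ≡ 97 (mod 113)
108^14 ≡ 69 (mod 113)
108^16 ≡ 30 (mod 113)
108^28 ≡ 15 (mod 113)
108^56 ≡ 112 (mod 113)
108^112 ≡ 1 (mod 113) ✓
Therefore the multiplicative order of 108 modulo 113 is 112.

112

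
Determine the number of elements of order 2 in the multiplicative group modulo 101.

φ(101) = 101 − 1 = 100 = 2^2 · 5^2.
In a cyclic group of order 100, there are φ(d) elements of order d for each divisor d of 100, and zero for non-divisors.
2 | 100, and φ(2) = 2 − 1 = 1.

1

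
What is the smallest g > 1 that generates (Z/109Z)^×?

6

φ(109) = 109 − 1 = 108 = 2^2 · 3^3.
Test candidates g = 2, 3, … against the prime factors q ∈ {2, 3} of φ(109): g is a generator iff g^(108/q) ≢ 1 for every such q.
g = 2: 2^54 ≡ 108; 2^36 ≡ 1 — hits 1, so not a primitive root.
g = 3: 3^54 ≡ 1 — hits 1, so not a primitive root.
g = 4: 4^54 ≡ 1 — hits 1, so not a primitive root.
g = 5: 5^54 ≡ 1 — hits 1, so not a primitive root.
g = 6: 6^54 ≡ 108; 6^36 ≡ 63 — none is 1, so 6 is a primitive root.
So 6 is the smallest generator of (Z/109Z)^×.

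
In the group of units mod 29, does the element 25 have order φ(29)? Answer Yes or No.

No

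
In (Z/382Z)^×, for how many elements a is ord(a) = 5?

4

φ(382) = φ(2)·φ(191) = 1·190 = 190 = 2 · 5 · 19.
(Z/382Z)^× is cyclic (|G| = 190); a cyclic group of order m has exactly φ(d) elements of each order d | m, and none otherwise.
5 | 190, and φ(5) = 5 − 1 = 4.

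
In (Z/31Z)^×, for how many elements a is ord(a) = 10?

4

φ(31) = 31 − 1 = 30 = 2 · 3 · 5.
Since (Z/31Z)^× is cyclic of order 30, the number of elements of order d is φ(d) when d | 30 and 0 otherwise.
10 = 2 · 5 divides 30, and φ(10) = 4.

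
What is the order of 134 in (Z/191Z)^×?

ord(134) | φ(191) = 191 − 1 = 190 = 2 · 5 · 19.
Divisors of 190: 1, 2, 5, 10, 19, 38, 95, 190.
Check 134^d mod 191 for each divisor in increasing order:
134^1 ≡ 134
134^2 ≡ 2
134^5 ≡ 154
134^10 ≡ 32
134^19 ≡ 39
134^38 ≡ 184
134^95 ≡ 1
Hence ord(134) = 95.

95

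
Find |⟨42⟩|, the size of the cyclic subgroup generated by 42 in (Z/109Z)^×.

By Lagrange's theorem, ord_109(42) divides φ(109) = 109 − 1 = 108 = 2^2 · 3^3.
Divisors of 108: 1, 2, 3, 4, 6, 9, 12, 18, 27, 36, 54, 108.
Check 42^d mod 109 for each divisor in increasing order:
42^1 ≡ 42 (mod 109)
42^2 ≡ 20 (mod 109)
42^3 ≡ 77 (mod 109)
42^4 ≡ 73 (mod 109)
42^6 ≡ 43 (mod 109)
42^9 ≡ 41 (mod 109)
42^12 ≡ 105 (mod 109)
42^18 ≡ 46 (mod 109)
42^27 ≡ 33 (mod 109)
42^36 ≡ 45 (mod 109)
42^54 ≡ 108 (mod 109)
42^108 ≡ 1 (mod 109) ✓
Hence ord(42) = 108.

108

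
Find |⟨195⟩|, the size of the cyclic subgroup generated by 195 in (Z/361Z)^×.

By Lagrange's theorem, ord_361(195) divides φ(361) = φ(19^2) = 19·(19−1) = 342 = 2 · 3^2 · 19.
Divisors of 342: 1, 2, 3, 6, 9, 18, 19, 38, 57, 114, 171, 342.
Test each divisor d:
195^1 ≡ 195 (mod 361)
195^2 ≡ 120 (mod 361)
195^3 ≡ 296 (mod 361)
195^6 ≡ 254 (mod 361)
195^9 ≡ 96 (mod 361)
195^18 ≡ 191 (mod 361)
195^19 ≡ 62 (mod 361)
195^38 ≡ 234 (mod 361)
195^57 ≡ 68 (mod 361)
195^114 ≡ 292 (mod 361)
195^171 ≡ 1 (mod 361) ✓
Hence ord(195) = 171.

171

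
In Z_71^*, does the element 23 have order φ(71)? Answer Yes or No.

φ(71) = 71 − 1 = 70 = 2 · 5 · 7.
It suffices to check that the order of 23 is not a proper divisor of 70: compute 23^(70/q) for q ∈ {2, 5, 7}.
23^35 ≡ 70 (mod 71)  [q = 2: ≢ 1 ✓]
23^14 ≡ 1 (mod 71)  [q = 5: ≡ 1 ✗]
23^10 ≡ 45 (mod 71)  [q = 7: ≢ 1 ✓]
The check at q = 5 fails, so 23 generates a proper subgroup.

No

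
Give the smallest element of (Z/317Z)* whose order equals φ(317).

2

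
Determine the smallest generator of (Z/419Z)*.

2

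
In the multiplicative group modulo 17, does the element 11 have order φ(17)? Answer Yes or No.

Yes

φ(17) = 17 − 1 = 16 = 2^4.
An element g generates (Z/17Z)^× iff g^(16/q) ≢ 1 (mod 17) for each prime q ∈ {2}.
11^8 ≡ 16 (mod 17)  [q = 2: ≢ 1 ✓]
Every test exponent gives a nontrivial residue, hence 11 generates the full group.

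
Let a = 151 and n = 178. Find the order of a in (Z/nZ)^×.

88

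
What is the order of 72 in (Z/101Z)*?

100

ord(72) | φ(101) = 101 − 1 = 100 = 2^2 · 5^2.
Divisors of 100: 1, 2, 4, 5, 10, 20, 25, 50, 100.
Check 72^d mod 101 for each divisor in increasing order:
72^1 ≡ 72 (mod 101)
72^2 ≡ 33 (mod 101)
72^4 ≡ 79 (mod 101)
72^5 ≡ 32 (mod 101)
72^10 ≡ 14 (mod 101)
72^20 ≡ 95 (mod 101)
72^25 ≡ 10 (mod 101)
72^50 ≡ 100 (mod 101)
72^100 ≡ 1 (mod 101) ✓
Therefore the multiplicative order of 72 modulo 101 is 100.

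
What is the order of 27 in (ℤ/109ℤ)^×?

The order of 27 must divide φ(109) = 109 − 1 = 108 = 2^2 · 3^3.
Divisors of 108: 1, 2, 3, 4, 6, 9, 12, 18, 27, 36, 54, 108.
Test each divisor d:
27^1 ≡ 27
27^2 ≡ 75
27^3 ≡ 63
27^4 ≡ 66
27^6 ≡ 45
27^9 ≡ 1
The smallest such exponent is 9, so the order of 27 is 9.

9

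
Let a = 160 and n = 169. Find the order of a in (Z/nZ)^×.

78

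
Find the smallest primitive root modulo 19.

φ(19) = 19 − 1 = 18 = 2 · 3^2.
Test candidates g = 2, 3, … against the prime factors q ∈ {2, 3} of φ(19): g is a generator iff g^(18/q) ≢ 1 for every such q.
g = 2: 2^9 ≡ 18; 2^6 ≡ 7 — none is 1, so 2 is a primitive root.
So 2 is the smallest generator of (Z/19Z)^×.

2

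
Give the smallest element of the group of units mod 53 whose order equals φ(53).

φ(53) = 53 − 1 = 52 = 2^2 · 13.
g is a primitive root iff g^(52/q) ≢ 1 (mod 53) for each prime q ∈ {2, 13}.
g = 2: 2^26 ≡ 52; 2^4 ≡ 16 — none is 1, so 2 is a primitive root.
Hence the least primitive root of 53 is 2.

2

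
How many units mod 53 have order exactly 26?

12

φ(53) = 53 − 1 = 52 = 2^2 · 13.
In a cyclic group of order 52, there are φ(d) elements of order d for each divisor d of 52, and zero for non-divisors.
26 = 2 · 13 divides 52, and φ(26) = 12.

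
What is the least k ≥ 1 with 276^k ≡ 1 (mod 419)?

209

Since 276 ∈ (Z/419Z)^×, its order divides φ(419) = 419 − 1 = 418 = 2 · 11 · 19.
Divisors of 418: 1, 2, 11, 19, 22, 38, 209, 418.
Check 276^d mod 419 for each divisor in increasing order:
276^1 ≡ 276 (mod 419)
276^2 ≡ 337 (mod 419)
276^11 ≡ 114 (mod 419)
276^19 ≡ 348 (mod 419)
276^22 ≡ 7 (mod 419)
276^38 ≡ 13 (mod 419)
276^209 ≡ 1 (mod 419) ✓
Therefore the multiplicative order of 276 modulo 419 is 209.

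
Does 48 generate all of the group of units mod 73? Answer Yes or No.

No

φ(73) = 73 − 1 = 72 = 2^3 · 3^2.
48 is a primitive root mod 73 iff 48^(φ(73)/q) ≢ 1 for every prime q | φ(73), i.e. q ∈ {2, 3}.
48^36 ≡ 1 (mod 73)  [q = 2: ≡ 1 ✗]
48^24 ≡ 64 (mod 73)  [q = 3: ≢ 1 ✓]
Since 48^36 ≡ 1, the order of 48 divides 36 < 72, so 48 is not a primitive root.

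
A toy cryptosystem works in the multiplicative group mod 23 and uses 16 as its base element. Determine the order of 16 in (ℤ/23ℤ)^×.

The order of 16 must divide φ(23) = 23 − 1 = 22 = 2 · 11.
Divisors of 22: 1, 2, 11, 22.
Evaluate successive powers at the divisors of 22:
16^1 ≡ 16 (mod 23)
16^2 ≡ 3 (mod 23)
16^11 ≡ 1 (mod 23) ✓
Therefore the multiplicative order of 16 modulo 23 is 11.

11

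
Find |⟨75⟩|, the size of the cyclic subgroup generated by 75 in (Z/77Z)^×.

30

Since 75 ∈ (Z/77Z)^×, its order divides φ(77) = φ(7·11) = (7−1)·(11−1) = 6·10 = 60 = 2^2 · 3 · 5.
Divisors of 60: 1, 2, 3, 4, 5, 6, 10, 12, 15, 20, 30, 60.
Test each divisor d:
75^1 ≡ 75
75^2 ≡ 4
75^3 ≡ 69
75^4 ≡ 16
75^5 ≡ 45
75^6 ≡ 64
75^10 ≡ 23
75^12 ≡ 15
75^15 ≡ 34
75^20 ≡ 67
75^30 ≡ 1
Therefore the multiplicative order of 75 modulo 77 is 30.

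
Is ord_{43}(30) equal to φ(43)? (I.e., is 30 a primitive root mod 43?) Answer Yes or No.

Yes

φ(43) = 43 − 1 = 42 = 2 · 3 · 7.
30 is a primitive root mod 43 iff 30^(φ(43)/q) ≢ 1 for every prime q | φ(43), i.e. q ∈ {2, 3, 7}.
30^21 ≡ 42 (mod 43)  [q = 2: ≢ 1 ✓]
30^14 ≡ 6 (mod 43)  [q = 3: ≢ 1 ✓]
30^6 ≡ 16 (mod 43)  [q = 7: ≢ 1 ✓]
None equal 1, so ord_43(30) = 42: 30 is a primitive root.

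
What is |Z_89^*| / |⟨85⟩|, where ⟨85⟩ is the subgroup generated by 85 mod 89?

4

Since 85 ∈ (Z/89Z)^×, its order divides φ(89) = 89 − 1 = 88 = 2^3 · 11.
Divisors of 88: 1, 2, 4, 8, 11, 22, 44, 88.
Check 85^d mod 89 for each divisor in increasing order:
85^1 ≡ 85 (mod 89)
85^2 ≡ 16 (mod 89)
85^4 ≡ 78 (mod 89)
85^8 ≡ 32 (mod 89)
85^11 ≡ 88 (mod 89)
85^22 ≡ 1 (mod 89) ✓
The order of 85 is 22, so the subgroup it generates has 22 elements.
The index is φ(89) / ord(85) = 88 / 22 = 4.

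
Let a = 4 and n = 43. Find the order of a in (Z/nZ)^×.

7

Since 4 ∈ (Z/43Z)^×, its order divides φ(43) = 43 − 1 = 42 = 2 · 3 · 7.
Divisors of 42: 1, 2, 3, 6, 7, 14, 21, 42.
Test each divisor d:
4^1 ≡ 4
4^2 ≡ 16
4^3 ≡ 21
4^6 ≡ 11
4^7 ≡ 1
The smallest such exponent is 7, so the order of 4 is 7.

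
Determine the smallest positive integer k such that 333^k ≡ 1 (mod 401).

The order of 333 must divide φ(401) = 401 − 1 = 400 = 2^4 · 5^2.
Divisors of 400: 1, 2, 4, 5, 8, 10, 16, 20, 25, 40, 50, 80, 100, 200, 400.
Check 333^d mod 401 for each divisor in increasing order:
333^1 ≡ 333
333^2 ≡ 213
333^4 ≡ 56
333^5 ≡ 202
333^8 ≡ 329
333^10 ≡ 303
333^16 ≡ 372
333^20 ≡ 381
333^25 ≡ 371
333^40 ≡ 400
333^50 ≡ 98
333^80 ≡ 1
So ord_401(333) = 80.

80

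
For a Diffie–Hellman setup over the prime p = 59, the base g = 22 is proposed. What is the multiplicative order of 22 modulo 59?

29

The order of 22 must divide φ(59) = 59 − 1 = 58 = 2 · 29.
Divisors of 58: 1, 2, 29, 58.
Compute 22^d (mod 59) for the divisors d until we hit 1:
22^1 ≡ 22 (mod 59)
22^2 ≡ 12 (mod 59)
22^29 ≡ 1 (mod 59) ✓
So ord_59(22) = 29.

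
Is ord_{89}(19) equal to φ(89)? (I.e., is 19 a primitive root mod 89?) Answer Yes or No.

φ(89) = 89 − 1 = 88 = 2^3 · 11.
An element g generates (Z/89Z)^× iff g^(88/q) ≢ 1 (mod 89) for each prime q ∈ {2, 11}.
19^44 ≡ 88 (mod 89)  [q = 2: ≢ 1 ✓]
19^8 ≡ 2 (mod 89)  [q = 11: ≢ 1 ✓]
None equal 1, so ord_89(19) = 88: 19 is a primitive root.

Yes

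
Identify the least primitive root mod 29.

φ(29) = 29 − 1 = 28 = 2^2 · 7.
Test candidates g = 2, 3, … against the prime factors q ∈ {2, 7} of φ(29): g is a generator iff g^(28/q) ≢ 1 for every such q.
g = 2: 2^14 ≡ 28; 2^4 ≡ 16 — none is 1, so 2 is a primitive root.
Hence the least primitive root of 29 is 2.

2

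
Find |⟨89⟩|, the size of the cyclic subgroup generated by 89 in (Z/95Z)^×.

The order of 89 must divide φ(95) = φ(5·19) = (5−1)·(19−1) = 4·18 = 72 = 2^3 · 3^2.
Divisors of 72: 1, 2, 3, 4, 6, 8, 9, 12, 18, 24, 36, 72.
Evaluate successive powers at the divisors of 72:
89^1 ≡ 89
89^2 ≡ 36
89^3 ≡ 69
89^4 ≡ 61
89^6 ≡ 11
89^8 ≡ 16
89^9 ≡ 94
89^12 ≡ 26
89^18 ≡ 1
Therefore the multiplicative order of 89 modulo 95 is 18.

18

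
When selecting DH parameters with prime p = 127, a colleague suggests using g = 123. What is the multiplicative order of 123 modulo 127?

14

Since 123 ∈ (Z/127Z)^×, its order divides φ(127) = 127 − 1 = 126 = 2 · 3^2 · 7.
Divisors of 126: 1, 2, 3, 6, 7, 9, 14, 18, 21, 42, 63, 126.
Evaluate successive powers at the divisors of 126:
123^1 ≡ 123 (mod 127)
123^2 ≡ 16 (mod 127)
123^3 ≡ 63 (mod 127)
123^6 ≡ 32 (mod 127)
123^7 ≡ 126 (mod 127)
123^9 ≡ 111 (mod 127)
123^14 ≡ 1 (mod 127) ✓
Therefore the multiplicative order of 123 modulo 127 is 14.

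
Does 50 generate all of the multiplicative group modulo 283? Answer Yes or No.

Yes

φ(283) = 283 − 1 = 282 = 2 · 3 · 47.
50 is a primitive root mod 283 iff 50^(φ(283)/q) ≢ 1 for every prime q | φ(283), i.e. q ∈ {2, 3, 47}.
50^141 ≡ 282 (mod 283)  [q = 2: ≢ 1 ✓]
50^94 ≡ 238 (mod 283)  [q = 3: ≢ 1 ✓]
50^6 ≡ 38 (mod 283)  [q = 47: ≢ 1 ✓]
None equal 1, so ord_283(50) = 282: 50 is a primitive root.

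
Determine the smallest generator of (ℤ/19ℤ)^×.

φ(19) = 19 − 1 = 18 = 2 · 3^2.
Test candidates g = 2, 3, … against the prime factors q ∈ {2, 3} of φ(19): g is a generator iff g^(18/q) ≢ 1 for every such q.
g = 2: 2^9 ≡ 18; 2^6 ≡ 7 — none is 1, so 2 is a primitive root.
So 2 is the smallest generator of (Z/19Z)^×.

2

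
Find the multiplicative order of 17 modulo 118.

29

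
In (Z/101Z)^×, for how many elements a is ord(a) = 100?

40

φ(101) = 101 − 1 = 100 = 2^2 · 5^2.
In a cyclic group of order 100, there are φ(d) elements of order d for each divisor d of 100, and zero for non-divisors.
100 = 2^2 · 5^2 divides 100, and φ(100) = 40.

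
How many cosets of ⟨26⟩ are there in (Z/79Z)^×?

2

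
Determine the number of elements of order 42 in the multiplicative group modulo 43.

12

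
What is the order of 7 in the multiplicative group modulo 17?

16

ord(7) | φ(17) = 17 − 1 = 16 = 2^4.
Divisors of 16: 1, 2, 4, 8, 16.
Compute 7^d (mod 17) for the divisors d until we hit 1:
7^1 ≡ 7
7^2 ≡ 15
7^4 ≡ 4
7^8 ≡ 16
7^16 ≡ 1
The smallest such exponent is 16, so the order of 7 is 16.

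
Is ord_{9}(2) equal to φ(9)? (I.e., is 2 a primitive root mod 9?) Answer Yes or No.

Yes

φ(9) = φ(3^2) = 3·(3−1) = 6 = 2 · 3.
It suffices to check that the order of 2 is not a proper divisor of 6: compute 2^(6/q) for q ∈ {2, 3}.
2^3 ≡ 8 (mod 9)  [q = 2: ≢ 1 ✓]
2^2 ≡ 4 (mod 9)  [q = 3: ≢ 1 ✓]
Every test exponent gives a nontrivial residue, hence 2 generates the full group.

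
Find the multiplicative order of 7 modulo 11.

10

The order of 7 must divide φ(11) = 11 − 1 = 10 = 2 · 5.
Divisors of 10: 1, 2, 5, 10.
Check 7^d mod 11 for each divisor in increasing order:
7^1 ≡ 7
7^2 ≡ 5
7^5 ≡ 10
7^10 ≡ 1
Hence ord(7) = 10.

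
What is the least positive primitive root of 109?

φ(109) = 109 − 1 = 108 = 2^2 · 3^3.
g is a primitive root iff g^(108/q) ≢ 1 (mod 109) for each prime q ∈ {2, 3}.
g = 2: 2^54 ≡ 108; 2^36 ≡ 1 — hits 1, so not a primitive root.
g = 3: 3^54 ≡ 1 — hits 1, so not a primitive root.
g = 4: 4^54 ≡ 1 — hits 1, so not a primitive root.
g = 5: 5^54 ≡ 1 — hits 1, so not a primitive root.
g = 6: 6^54 ≡ 108; 6^36 ≡ 63 — none is 1, so 6 is a primitive root.
So 6 is the smallest generator of (Z/109Z)^×.

6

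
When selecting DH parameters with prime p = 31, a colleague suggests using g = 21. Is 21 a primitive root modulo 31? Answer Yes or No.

φ(31) = 31 − 1 = 30 = 2 · 3 · 5.
Test 21^(30/q) mod 31 for each prime factor q of 30:
21^15 ≡ 30 (mod 31)  [q = 2: ≢ 1 ✓]
21^10 ≡ 5 (mod 31)  [q = 3: ≢ 1 ✓]
21^6 ≡ 2 (mod 31)  [q = 5: ≢ 1 ✓]
All checks pass, so 21 has order 30 and is a primitive root modulo 31.

Yes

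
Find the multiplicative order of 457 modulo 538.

Since 457 ∈ (Z/538Z)^×, its order divides φ(538) = φ(2)·φ(269) = 1·268 = 268 = 2^2 · 67.
Divisors of 268: 1, 2, 4, 67, 134, 268.
Evaluate successive powers at the divisors of 268:
457^1 ≡ 457 (mod 538)
457^2 ≡ 105 (mod 538)
457^4 ≡ 265 (mod 538)
457^67 ≡ 537 (mod 538)
457^134 ≡ 1 (mod 538) ✓
So ord_538(457) = 134.

134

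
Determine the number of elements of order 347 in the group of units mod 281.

φ(281) = 281 − 1 = 280 = 2^3 · 5 · 7.
(Z/281Z)^× is cyclic (|G| = 280); a cyclic group of order m has exactly φ(d) elements of each order d | m, and none otherwise.
Since 347 ∤ 280, the count is 0.

0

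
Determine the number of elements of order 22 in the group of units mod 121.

φ(121) = φ(11^2) = 11·(11−1) = 110 = 2 · 5 · 11.
Since (Z/121Z)^× is cyclic of order 110, the number of elements of order d is φ(d) when d | 110 and 0 otherwise.
22 = 2 · 11 divides 110, and φ(22) = 10.

10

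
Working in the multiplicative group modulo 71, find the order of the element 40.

The order of 40 must divide φ(71) = 71 − 1 = 70 = 2 · 5 · 7.
Divisors of 70: 1, 2, 5, 7, 10, 14, 35, 70.
Evaluate successive powers at the divisors of 70:
40^1 ≡ 40 (mod 71)
40^2 ≡ 38 (mod 71)
40^5 ≡ 37 (mod 71)
40^7 ≡ 57 (mod 71)
40^10 ≡ 20 (mod 71)
40^14 ≡ 54 (mod 71)
40^35 ≡ 1 (mod 71) ✓
So ord_71(40) = 35.

35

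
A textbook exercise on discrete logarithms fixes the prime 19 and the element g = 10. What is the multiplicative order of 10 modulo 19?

18

The order of 10 must divide φ(19) = 19 − 1 = 18 = 2 · 3^2.
Divisors of 18: 1, 2, 3, 6, 9, 18.
Evaluate successive powers at the divisors of 18:
10^1 ≡ 10 (mod 19)
10^2 ≡ 5 (mod 19)
10^3 ≡ 12 (mod 19)
10^6 ≡ 11 (mod 19)
10^9 ≡ 18 (mod 19)
10^18 ≡ 1 (mod 19) ✓
The smallest such exponent is 18, so the order of 10 is 18.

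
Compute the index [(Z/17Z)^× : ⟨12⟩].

1

ord(12) | φ(17) = 17 − 1 = 16 = 2^4.
Divisors of 16: 1, 2, 4, 8, 16.
Evaluate successive powers at the divisors of 16:
12^1 ≡ 12
12^2 ≡ 8
12^4 ≡ 13
12^8 ≡ 16
12^16 ≡ 1
The order of 12 is 16, so the subgroup it generates has 16 elements.
[(Z/17Z)^× : ⟨12⟩] = 16/16 = 1.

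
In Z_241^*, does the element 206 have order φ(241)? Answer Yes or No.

φ(241) = 241 − 1 = 240 = 2^4 · 3 · 5.
It suffices to check that the order of 206 is not a proper divisor of 240: compute 206^(240/q) for q ∈ {2, 3, 5}.
206^120 ≡ 240 (mod 241)  [q = 2: ≢ 1 ✓]
206^80 ≡ 15 (mod 241)  [q = 3: ≢ 1 ✓]
206^48 ≡ 98 (mod 241)  [q = 5: ≢ 1 ✓]
All checks pass, so 206 has order 240 and is a primitive root modulo 241.

Yes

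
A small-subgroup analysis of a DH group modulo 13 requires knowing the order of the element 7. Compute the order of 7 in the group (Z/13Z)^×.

12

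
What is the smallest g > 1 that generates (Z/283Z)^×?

φ(283) = 283 − 1 = 282 = 2 · 3 · 47.
Test candidates g = 2, 3, … against the prime factors q ∈ {2, 3, 47} of φ(283): g is a generator iff g^(282/q) ≢ 1 for every such q.
g = 2: 2^141 ≡ 282; 2^94 ≡ 1 — hits 1, so not a primitive root.
g = 3: 3^141 ≡ 282; 3^94 ≡ 238; 3^6 ≡ 163 — none is 1, so 3 is a primitive root.
Hence the least primitive root of 283 is 3.

3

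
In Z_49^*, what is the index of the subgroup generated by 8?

The order of 8 must divide φ(49) = φ(7^2) = 7·(7−1) = 42 = 2 · 3 · 7.
Divisors of 42: 1, 2, 3, 6, 7, 14, 21, 42.
Compute 8^d (mod 49) for the divisors d until we hit 1:
8^1 ≡ 8 (mod 49)
8^2 ≡ 15 (mod 49)
8^3 ≡ 22 (mod 49)
8^6 ≡ 43 (mod 49)
8^7 ≡ 1 (mod 49) ✓
Thus |⟨8⟩| = ord(8) = 7.
[(Z/49Z)^× : ⟨8⟩] = 42/7 = 6.

6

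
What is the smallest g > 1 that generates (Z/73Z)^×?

5

φ(73) = 73 − 1 = 72 = 2^3 · 3^2.
Test candidates g = 2, 3, … against the prime factors q ∈ {2, 3} of φ(73): g is a generator iff g^(72/q) ≢ 1 for every such q.
g = 2: 2^36 ≡ 1 — hits 1, so not a primitive root.
g = 3: 3^36 ≡ 1 — hits 1, so not a primitive root.
g = 4: 4^36 ≡ 1 — hits 1, so not a primitive root.
g = 5: 5^36 ≡ 72; 5^24 ≡ 8 — none is 1, so 5 is a primitive root.
The smallest primitive root modulo 73 is 5.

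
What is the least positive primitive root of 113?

φ(113) = 113 − 1 = 112 = 2^4 · 7.
g is a primitive root iff g^(112/q) ≢ 1 (mod 113) for each prime q ∈ {2, 7}.
g = 2: 2^56 ≡ 1 — hits 1, so not a primitive root.
g = 3: 3^56 ≡ 112; 3^16 ≡ 49 — none is 1, so 3 is a primitive root.
So 3 is the smallest generator of (Z/113Z)^×.

3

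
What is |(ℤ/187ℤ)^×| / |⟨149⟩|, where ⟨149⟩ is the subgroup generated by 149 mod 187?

By Lagrange's theorem, ord_187(149) divides φ(187) = φ(11·17) = (11−1)·(17−1) = 10·16 = 160 = 2^5 · 5.
Divisors of 160: 1, 2, 4, 5, 8, 10, 16, 20, 32, 40, 80, 160.
Evaluate successive powers at the divisors of 160:
149^1 ≡ 149 (mod 187)
149^2 ≡ 135 (mod 187)
149^4 ≡ 86 (mod 187)
149^5 ≡ 98 (mod 187)
149^8 ≡ 103 (mod 187)
149^10 ≡ 67 (mod 187)
149^16 ≡ 137 (mod 187)
149^20 ≡ 1 (mod 187) ✓
Thus |⟨149⟩| = ord(149) = 20.
The index is φ(187) / ord(149) = 160 / 20 = 8.

8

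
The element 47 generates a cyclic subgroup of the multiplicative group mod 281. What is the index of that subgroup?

5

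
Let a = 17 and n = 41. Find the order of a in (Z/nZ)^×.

The order of 17 must divide φ(41) = 41 − 1 = 40 = 2^3 · 5.
Divisors of 40: 1, 2, 4, 5, 8, 10, 20, 40.
Check 17^d mod 41 for each divisor in increasing order:
17^1 ≡ 17 (mod 41)
17^2 ≡ 2 (mod 41)
17^4 ≡ 4 (mod 41)
17^5 ≡ 27 (mod 41)
17^8 ≡ 16 (mod 41)
17^10 ≡ 32 (mod 41)
17^20 ≡ 40 (mod 41)
17^40 ≡ 1 (mod 41) ✓
The smallest such exponent is 40, so the order of 17 is 40.

40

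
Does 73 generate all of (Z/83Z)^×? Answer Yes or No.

φ(83) = 83 − 1 = 82 = 2 · 41.
73 is a primitive root mod 83 iff 73^(φ(83)/q) ≢ 1 for every prime q | φ(83), i.e. q ∈ {2, 41}.
73^41 ≡ 82 (mod 83)  [q = 2: ≢ 1 ✓]
73^2 ≡ 17 (mod 83)  [q = 41: ≢ 1 ✓]
All checks pass, so 73 has order 82 and is a primitive root modulo 83.

Yes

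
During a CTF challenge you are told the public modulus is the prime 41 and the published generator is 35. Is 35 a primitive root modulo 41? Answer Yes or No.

Yes

φ(41) = 41 − 1 = 40 = 2^3 · 5.
35 is a primitive root mod 41 iff 35^(φ(41)/q) ≢ 1 for every prime q | φ(41), i.e. q ∈ {2, 5}.
35^20 ≡ 40 (mod 41)  [q = 2: ≢ 1 ✓]
35^8 ≡ 10 (mod 41)  [q = 5: ≢ 1 ✓]
All checks pass, so 35 has order 40 and is a primitive root modulo 41.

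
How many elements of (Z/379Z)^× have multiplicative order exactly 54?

18

φ(379) = 379 − 1 = 378 = 2 · 3^3 · 7.
(Z/379Z)^× is cyclic (|G| = 378); a cyclic group of order m has exactly φ(d) elements of each order d | m, and none otherwise.
54 = 2 · 3^3 divides 378, and φ(54) = 18.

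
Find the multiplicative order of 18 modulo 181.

180

ord(18) | φ(181) = 181 − 1 = 180 = 2^2 · 3^2 · 5.
Divisors of 180: 1, 2, 3, 4, 5, 6, 9, 10, 12, 15, 18, 20, 30, 36, 45, 60, 90, 180.
Compute 18^d (mod 181) for the divisors d until we hit 1:
18^1 ≡ 18
18^2 ≡ 143
18^3 ≡ 40
18^4 ≡ 177
18^5 ≡ 109
18^6 ≡ 152
18^9 ≡ 107
18^10 ≡ 116
18^12 ≡ 117
18^15 ≡ 155
18^18 ≡ 46
18^20 ≡ 62
18^30 ≡ 133
18^36 ≡ 125
18^45 ≡ 162
18^60 ≡ 132
18^90 ≡ 180
18^180 ≡ 1
So ord_181(18) = 180.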